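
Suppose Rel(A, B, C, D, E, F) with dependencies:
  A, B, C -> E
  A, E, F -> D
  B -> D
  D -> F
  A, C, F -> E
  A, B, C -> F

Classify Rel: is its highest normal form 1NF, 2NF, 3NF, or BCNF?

Candidate key: {A, B, C}. Prime attributes: {A, B, C}.
For A, E, F -> D we have {A, E, F}⁺ = {A, D, E, F}; {A, E, F} is not a superkey, so BCNF fails.
Because {D} is non-prime and the left side of A, E, F -> D is not a superkey, the relation is not in 3NF.
{B} is a proper subset of the key {A, B, C}, and {B}⁺ contains the non-prime attributes {D, F} — a partial dependency, so 2NF is violated.

1NF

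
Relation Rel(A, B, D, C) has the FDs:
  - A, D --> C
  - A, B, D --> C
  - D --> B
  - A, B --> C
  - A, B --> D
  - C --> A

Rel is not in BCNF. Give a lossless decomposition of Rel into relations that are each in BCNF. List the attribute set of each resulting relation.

{A, C}; {B, D}; {C, D}

Candidate keys of the original relation: {A, B}, {A, D}, {B, C}, {C, D}.
Within {A, B, C, D}: {D}⁺ ∩ {A, B, C, D} = {B, D}, not the whole set, so D --> B violates BCNF; decompose into {B, D} and {A, C, D}.
{B, D} is in BCNF.
Within {A, C, D}: {C}⁺ ∩ {A, C, D} = {A, C}, not the whole set, so C --> A violates BCNF; decompose into {A, C} and {C, D}.
{A, C} is in BCNF.
{C, D} is in BCNF.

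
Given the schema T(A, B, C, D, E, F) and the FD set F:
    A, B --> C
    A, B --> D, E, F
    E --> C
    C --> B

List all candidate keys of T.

{A, B}, {A, C}, {A, E}

Attributes never on any right-hand side: {A} — every candidate key must contain it.
{A, B}⁺ = {A, B, C, D, E, F}, which is every attribute, so {A, B} is a candidate key.
{A, C}⁺ = {A, B, C, D, E, F}, which is every attribute, so {A, C} is a candidate key.
{A, E}⁺ = {A, B, C, D, E, F}, which is every attribute, so {A, E} is a candidate key.
No proper subset of any of these is a key, and no other minimal superkey exists.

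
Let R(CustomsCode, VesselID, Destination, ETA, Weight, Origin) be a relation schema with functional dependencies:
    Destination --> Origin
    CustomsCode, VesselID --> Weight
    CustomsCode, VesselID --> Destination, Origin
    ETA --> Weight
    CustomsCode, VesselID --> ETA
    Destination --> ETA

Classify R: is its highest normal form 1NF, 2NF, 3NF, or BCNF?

2NF

Candidate key: {CustomsCode, VesselID}. Prime attributes: {CustomsCode, VesselID}.
For Destination --> Origin we have {Destination}⁺ = {Destination, ETA, Origin, Weight}; {Destination} is not a superkey, so BCNF fails.
Destination --> Origin determines the non-prime attribute {Origin} from a non-superkey — 3NF is violated.
Checking every proper subset of each key, none determines a non-prime attribute — 2NF is satisfied.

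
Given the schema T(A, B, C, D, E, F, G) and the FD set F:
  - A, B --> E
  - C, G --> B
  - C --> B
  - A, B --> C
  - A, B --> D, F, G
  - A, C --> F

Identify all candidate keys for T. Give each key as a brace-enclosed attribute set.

{A, B}, {A, C}

{A} never appears on the right of any FD, so every key must include it.
{A, B} is a candidate key since {A, B}⁺ = {A, B, C, D, E, F, G} covers every attribute.
{A, C} is a candidate key since {A, C}⁺ = {A, B, C, D, E, F, G} covers every attribute.
These are minimal and exhaustive — every other superkey contains one of them.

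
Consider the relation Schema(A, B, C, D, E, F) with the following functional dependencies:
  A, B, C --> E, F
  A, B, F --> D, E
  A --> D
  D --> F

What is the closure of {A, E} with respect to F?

Start with {A, E}.
A --> D applies; add {D} → now {A, D, E}.
D --> F applies; add {F} → now {A, D, E, F}.
No further FD applies.

{A, D, E, F}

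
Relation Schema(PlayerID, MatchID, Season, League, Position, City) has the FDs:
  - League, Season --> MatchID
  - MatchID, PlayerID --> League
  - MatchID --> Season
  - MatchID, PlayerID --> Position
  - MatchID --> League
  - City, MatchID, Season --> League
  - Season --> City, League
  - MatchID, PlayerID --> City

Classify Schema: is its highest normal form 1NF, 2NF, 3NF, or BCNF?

1NF

Candidate keys: {MatchID, PlayerID}, {PlayerID, Season}. Prime attributes: {MatchID, PlayerID, Season}.
League, Season --> MatchID: {League, Season}⁺ = {City, League, MatchID, Season}, which is not all of the attributes, so the left side is not a superkey — BCNF is violated.
MatchID --> League has non-prime {League} on the right and a non-superkey on the left, so 3NF fails.
{MatchID} is a proper subset of the key {MatchID, PlayerID}, and {MatchID}⁺ contains the non-prime attributes {City, League} — a partial dependency, so 2NF is violated.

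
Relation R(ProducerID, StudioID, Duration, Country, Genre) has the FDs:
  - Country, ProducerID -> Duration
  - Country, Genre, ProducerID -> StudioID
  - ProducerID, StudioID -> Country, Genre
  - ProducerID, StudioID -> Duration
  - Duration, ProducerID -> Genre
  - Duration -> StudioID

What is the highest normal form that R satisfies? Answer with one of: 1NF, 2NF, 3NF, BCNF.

Candidate keys: {Country, ProducerID}, {Duration, ProducerID}, {ProducerID, StudioID}. Prime attributes: {Country, Duration, ProducerID, StudioID}.
For Duration -> StudioID we have {Duration}⁺ = {Duration, StudioID}; {Duration} is not a superkey, so BCNF fails.
Its right-hand attributes {StudioID} are all prime, as are those of every other non-superkey FD — the relation is in 3NF.

3NF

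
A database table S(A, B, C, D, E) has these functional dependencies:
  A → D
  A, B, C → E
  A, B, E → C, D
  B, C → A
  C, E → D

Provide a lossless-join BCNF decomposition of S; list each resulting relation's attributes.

{A, B, C, E}; {A, D}

Candidate keys of the original relation: {A, B, E}, {B, C}.
Within {A, B, C, D, E}: {A}⁺ ∩ {A, B, C, D, E} = {A, D}, not the whole set, so A → D violates BCNF; decompose into {A, D} and {A, B, C, E}.
{A, D} is in BCNF.
{A, B, C, E} is in BCNF.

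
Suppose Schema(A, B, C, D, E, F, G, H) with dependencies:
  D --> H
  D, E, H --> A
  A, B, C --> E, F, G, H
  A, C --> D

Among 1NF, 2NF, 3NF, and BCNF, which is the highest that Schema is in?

1NF

Candidate keys: {A, B, C}, {B, C, D, E}. Prime attributes: {A, B, C, D, E}.
D --> H breaks BCNF: {D}⁺ = {D, H}, so {D} is not a superkey.
D --> H has non-prime {H} on the right and a non-superkey on the left, so 3NF fails.
{A, C} is a proper subset of the key {A, B, C}, and {A, C}⁺ contains the non-prime attribute {H} — a partial dependency, so 2NF is violated.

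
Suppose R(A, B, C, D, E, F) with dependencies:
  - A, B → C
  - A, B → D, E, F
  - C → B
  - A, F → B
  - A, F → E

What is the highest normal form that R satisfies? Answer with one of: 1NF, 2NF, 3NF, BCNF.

Candidate keys: {A, B}, {A, C}, {A, F}. Prime attributes: {A, B, C, F}.
C → B: {C}⁺ = {B, C}, which is not all of the attributes, so the left side is not a superkey — BCNF is violated.
Since {B} ⊆ prime attributes and every other non-superkey FD also has a prime right side, the schema is in 3NF.

3NF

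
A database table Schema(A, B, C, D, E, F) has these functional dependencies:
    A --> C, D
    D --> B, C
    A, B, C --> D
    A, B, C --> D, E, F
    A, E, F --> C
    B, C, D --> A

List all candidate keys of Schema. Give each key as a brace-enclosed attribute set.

{A}, {D}

Closure of {A} is {A, B, C, D, E, F}, the whole schema; {A} is a candidate key.
Closure of {D} is {A, B, C, D, E, F}, the whole schema; {D} is a candidate key.
Any other superkey properly contains one of these, so there are no further candidate keys.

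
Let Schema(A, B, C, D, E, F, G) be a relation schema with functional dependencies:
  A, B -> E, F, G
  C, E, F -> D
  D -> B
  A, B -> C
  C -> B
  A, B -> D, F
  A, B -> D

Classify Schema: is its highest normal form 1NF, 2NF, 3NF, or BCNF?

Candidate keys: {A, B}, {A, C}, {A, D}. Prime attributes: {A, B, C, D}.
C, E, F -> D: {C, E, F}⁺ = {B, C, D, E, F}, which is not all of the attributes, so the left side is not a superkey — BCNF is violated.
But every attribute on its right side ({D}) is prime, and the same holds for every other non-superkey FD, so 3NF still holds.

3NF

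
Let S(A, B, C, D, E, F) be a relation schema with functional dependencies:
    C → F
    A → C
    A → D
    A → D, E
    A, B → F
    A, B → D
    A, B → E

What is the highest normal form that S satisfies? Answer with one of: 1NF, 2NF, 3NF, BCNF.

1NF

Candidate key: {A, B}. Prime attributes: {A, B}.
C → F breaks BCNF: {C}⁺ = {C, F}, so {C} is not a superkey.
C → F has non-prime {F} on the right and a non-superkey on the left, so 3NF fails.
The proper key subset {A} of {A, B} determines non-prime {C, D, E, F}, so the relation is not even in 2NF.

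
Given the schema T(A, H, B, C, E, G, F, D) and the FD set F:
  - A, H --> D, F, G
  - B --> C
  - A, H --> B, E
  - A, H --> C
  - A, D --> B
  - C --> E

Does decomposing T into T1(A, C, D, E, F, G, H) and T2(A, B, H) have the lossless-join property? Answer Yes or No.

T1 ∩ T2 = {A, H}; its closure under F is {A, B, C, D, E, F, G, H}.
This includes all of T1, so the common attributes are a superkey of T1 — the join is lossless.

Yes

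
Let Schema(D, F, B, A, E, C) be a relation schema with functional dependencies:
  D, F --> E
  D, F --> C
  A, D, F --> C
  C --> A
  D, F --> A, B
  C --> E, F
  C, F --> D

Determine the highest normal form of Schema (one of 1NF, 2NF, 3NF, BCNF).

BCNF

Candidate keys: {C}, {D, F}. Prime attributes: {C, D, F}.
Each dependency's left side is a superkey — BCNF holds.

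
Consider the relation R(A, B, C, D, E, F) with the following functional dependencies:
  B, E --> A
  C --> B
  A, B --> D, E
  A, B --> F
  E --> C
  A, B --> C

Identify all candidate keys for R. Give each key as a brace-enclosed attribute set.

{A, B}, {A, C}, {E}

Closure of {E} is {A, B, C, D, E, F}, the whole schema; {E} is a candidate key.
Closure of {A, B} is {A, B, C, D, E, F}, the whole schema; {A, B} is a candidate key.
Closure of {A, C} is {A, B, C, D, E, F}, the whole schema; {A, C} is a candidate key.
Any other superkey properly contains one of these, so there are no further candidate keys.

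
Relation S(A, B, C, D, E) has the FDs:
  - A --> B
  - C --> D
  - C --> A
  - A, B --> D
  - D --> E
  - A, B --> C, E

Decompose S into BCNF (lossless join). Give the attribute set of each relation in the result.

{A, B, C, D}; {D, E}

Candidate keys of the original relation: {A}, {C}.
Within {A, B, C, D, E}: {D}⁺ ∩ {A, B, C, D, E} = {D, E}, not the whole set, so D --> E violates BCNF; decompose into {D, E} and {A, B, C, D}.
{D, E} has no BCNF violation.
{A, B, C, D} has no BCNF violation.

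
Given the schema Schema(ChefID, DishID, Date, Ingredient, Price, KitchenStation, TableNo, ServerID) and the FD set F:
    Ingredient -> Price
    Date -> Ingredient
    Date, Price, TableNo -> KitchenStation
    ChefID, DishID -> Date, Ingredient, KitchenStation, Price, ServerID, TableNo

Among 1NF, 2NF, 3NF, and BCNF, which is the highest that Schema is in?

Candidate key: {ChefID, DishID}. Prime attributes: {ChefID, DishID}.
Ingredient -> Price breaks BCNF: {Ingredient}⁺ = {Ingredient, Price}, so {Ingredient} is not a superkey.
Ingredient -> Price has non-prime {Price} on the right and a non-superkey on the left, so 3NF fails.
Checking every proper subset of each key, none determines a non-prime attribute — 2NF is satisfied.

2NF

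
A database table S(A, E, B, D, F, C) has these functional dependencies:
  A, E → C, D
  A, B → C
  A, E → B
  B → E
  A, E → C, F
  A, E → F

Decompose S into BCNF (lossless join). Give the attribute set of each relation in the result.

Candidate keys of the original relation: {A, B}, {A, E}.
{A, B, C, D, E, F}: {B} determines {B, E} here but is not a superkey — split on B → E, giving {B, E} and {A, B, C, D, F}.
{B, E}: every determinant is a superkey — BCNF.
{A, B, C, D, F}: every determinant is a superkey — BCNF.

{A, B, C, D, F}; {B, E}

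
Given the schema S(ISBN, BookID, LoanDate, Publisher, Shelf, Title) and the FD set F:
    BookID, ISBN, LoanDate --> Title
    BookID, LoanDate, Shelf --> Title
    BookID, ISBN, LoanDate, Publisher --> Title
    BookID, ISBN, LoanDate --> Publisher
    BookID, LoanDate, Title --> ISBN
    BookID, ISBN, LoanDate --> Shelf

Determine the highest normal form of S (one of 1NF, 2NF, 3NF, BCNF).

BCNF

Candidate keys: {BookID, ISBN, LoanDate}, {BookID, LoanDate, Shelf}, {BookID, LoanDate, Title}. Prime attributes: {BookID, ISBN, LoanDate, Shelf, Title}.
The left-hand side of every FD is a superkey, so BCNF is satisfied.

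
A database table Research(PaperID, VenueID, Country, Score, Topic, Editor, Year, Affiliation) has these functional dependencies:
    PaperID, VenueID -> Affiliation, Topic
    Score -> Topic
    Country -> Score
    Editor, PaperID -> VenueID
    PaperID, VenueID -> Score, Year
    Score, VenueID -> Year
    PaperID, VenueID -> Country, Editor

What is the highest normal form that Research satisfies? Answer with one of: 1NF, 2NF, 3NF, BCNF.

2NF

Candidate keys: {Editor, PaperID}, {PaperID, VenueID}. Prime attributes: {Editor, PaperID, VenueID}.
Score -> Topic breaks BCNF: {Score}⁺ = {Score, Topic}, so {Score} is not a superkey.
Because {Topic} is non-prime and the left side of Score -> Topic is not a superkey, the relation is not in 3NF.
Checking every proper subset of each key, none determines a non-prime attribute — 2NF is satisfied.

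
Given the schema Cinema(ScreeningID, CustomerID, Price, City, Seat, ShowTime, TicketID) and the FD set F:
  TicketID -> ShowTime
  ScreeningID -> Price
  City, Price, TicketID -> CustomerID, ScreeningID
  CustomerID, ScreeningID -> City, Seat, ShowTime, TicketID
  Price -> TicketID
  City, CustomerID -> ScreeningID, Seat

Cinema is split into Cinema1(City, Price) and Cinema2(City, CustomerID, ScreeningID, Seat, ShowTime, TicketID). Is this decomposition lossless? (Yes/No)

Cinema1 ∩ Cinema2 = {City}; its closure under F is {City}.
Cinema1 ⊄ {City} and Cinema2 ⊄ {City}, so the split is lossy.

No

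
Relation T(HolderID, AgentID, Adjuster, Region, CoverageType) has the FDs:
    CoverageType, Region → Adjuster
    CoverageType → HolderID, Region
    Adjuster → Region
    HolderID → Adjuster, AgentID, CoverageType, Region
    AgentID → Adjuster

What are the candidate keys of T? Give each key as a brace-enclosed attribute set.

Closure of {CoverageType} is {Adjuster, AgentID, CoverageType, HolderID, Region}, the whole schema; {CoverageType} is a candidate key.
Closure of {HolderID} is {Adjuster, AgentID, CoverageType, HolderID, Region}, the whole schema; {HolderID} is a candidate key.
These are minimal and exhaustive — every other superkey contains one of them.

{CoverageType}, {HolderID}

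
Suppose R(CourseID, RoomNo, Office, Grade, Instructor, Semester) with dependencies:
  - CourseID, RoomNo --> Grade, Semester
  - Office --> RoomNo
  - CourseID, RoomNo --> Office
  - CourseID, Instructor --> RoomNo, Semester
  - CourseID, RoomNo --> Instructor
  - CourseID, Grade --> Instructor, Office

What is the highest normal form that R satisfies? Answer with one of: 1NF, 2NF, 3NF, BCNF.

Candidate keys: {CourseID, Grade}, {CourseID, Instructor}, {CourseID, Office}, {CourseID, RoomNo}. Prime attributes: {CourseID, Grade, Instructor, Office, RoomNo}.
For Office --> RoomNo we have {Office}⁺ = {Office, RoomNo}; {Office} is not a superkey, so BCNF fails.
Its right-hand attributes {RoomNo} are all prime, as are those of every other non-superkey FD — the relation is in 3NF.

3NF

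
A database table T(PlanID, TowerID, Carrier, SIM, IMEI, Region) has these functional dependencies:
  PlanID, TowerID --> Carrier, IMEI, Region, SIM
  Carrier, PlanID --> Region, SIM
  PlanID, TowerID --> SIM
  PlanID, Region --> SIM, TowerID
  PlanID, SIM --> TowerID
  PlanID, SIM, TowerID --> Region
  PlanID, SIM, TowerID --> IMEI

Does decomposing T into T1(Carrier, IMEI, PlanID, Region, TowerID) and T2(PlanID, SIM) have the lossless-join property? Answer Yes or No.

No

T1 ∩ T2 = {PlanID}; its closure under F is {PlanID}.
T1 ⊄ {PlanID} and T2 ⊄ {PlanID}, so the split is lossy.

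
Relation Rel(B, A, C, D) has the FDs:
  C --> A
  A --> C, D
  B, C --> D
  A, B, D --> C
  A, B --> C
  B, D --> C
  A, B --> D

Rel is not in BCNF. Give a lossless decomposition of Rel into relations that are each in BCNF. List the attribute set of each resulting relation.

Candidate keys of the original relation: {A, B}, {B, C}, {B, D}.
{A, B, C, D}: {C} determines {A, C, D} here but is not a superkey — split on C --> A, D, giving {A, C, D} and {B, C}.
{A, C, D} is in BCNF.
{B, C} is in BCNF.

{A, C, D}; {B, C}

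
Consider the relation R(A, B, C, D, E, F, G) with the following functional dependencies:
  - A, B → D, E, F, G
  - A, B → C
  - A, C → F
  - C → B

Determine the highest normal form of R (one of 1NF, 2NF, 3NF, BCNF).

Candidate keys: {A, B}, {A, C}. Prime attributes: {A, B, C}.
C → B breaks BCNF: {C}⁺ = {B, C}, so {C} is not a superkey.
Since {B} ⊆ prime attributes and every other non-superkey FD also has a prime right side, the schema is in 3NF.

3NF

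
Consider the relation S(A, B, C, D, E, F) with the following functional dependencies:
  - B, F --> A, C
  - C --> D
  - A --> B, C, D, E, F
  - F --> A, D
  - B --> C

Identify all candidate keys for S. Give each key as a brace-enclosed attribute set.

{A}, {F}

{A} is a candidate key since {A}⁺ = {A, B, C, D, E, F} covers every attribute.
{F} is a candidate key since {F}⁺ = {A, B, C, D, E, F} covers every attribute.
Any other superkey properly contains one of these, so there are no further candidate keys.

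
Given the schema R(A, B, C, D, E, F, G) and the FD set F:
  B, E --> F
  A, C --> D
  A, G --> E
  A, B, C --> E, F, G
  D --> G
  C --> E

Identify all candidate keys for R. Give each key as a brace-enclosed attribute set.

{A, B, C}

Attributes never on any right-hand side: {A, B, C} — every candidate key must contain all of them.
{A, B, C}⁺ = {A, B, C, D, E, F, G}, which is every attribute, so {A, B, C} is a candidate key.
No smaller or unrelated set reaches every attribute, so there are no other keys.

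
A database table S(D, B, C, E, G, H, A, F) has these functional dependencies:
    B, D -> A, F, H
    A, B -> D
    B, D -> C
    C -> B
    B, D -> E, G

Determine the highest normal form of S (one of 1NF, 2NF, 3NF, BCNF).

Candidate keys: {A, B}, {A, C}, {B, D}, {C, D}. Prime attributes: {A, B, C, D}.
C -> B breaks BCNF: {C}⁺ = {B, C}, so {C} is not a superkey.
Since {B} ⊆ prime attributes and every other non-superkey FD also has a prime right side, the schema is in 3NF.

3NF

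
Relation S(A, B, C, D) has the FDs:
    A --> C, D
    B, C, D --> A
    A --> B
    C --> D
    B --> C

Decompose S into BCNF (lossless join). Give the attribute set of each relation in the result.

Candidate keys of the original relation: {A}, {B}.
Within {A, B, C, D}: {C}⁺ ∩ {A, B, C, D} = {C, D}, not the whole set, so C --> D violates BCNF; decompose into {C, D} and {A, B, C}.
{C, D} is in BCNF.
{A, B, C} is in BCNF.

{A, B, C}; {C, D}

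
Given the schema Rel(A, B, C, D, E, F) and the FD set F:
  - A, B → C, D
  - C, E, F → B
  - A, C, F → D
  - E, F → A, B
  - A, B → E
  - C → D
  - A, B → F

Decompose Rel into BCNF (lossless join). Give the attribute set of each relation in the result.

Candidate keys of the original relation: {A, B}, {E, F}.
{A, B, C, D, E, F}: {A, C, F} determines {A, C, D, F} here but is not a superkey — split on A, C, F → D, giving {A, C, D, F} and {A, B, C, E, F}.
{A, C, D, F}: {C} determines {C, D} here but is not a superkey — split on C → D, giving {C, D} and {A, C, F}.
{C, D}: every determinant is a superkey — BCNF.
{A, C, F}: every determinant is a superkey — BCNF.
{A, B, C, E, F}: every determinant is a superkey — BCNF.

{A, B, C, E, F}; {C, D}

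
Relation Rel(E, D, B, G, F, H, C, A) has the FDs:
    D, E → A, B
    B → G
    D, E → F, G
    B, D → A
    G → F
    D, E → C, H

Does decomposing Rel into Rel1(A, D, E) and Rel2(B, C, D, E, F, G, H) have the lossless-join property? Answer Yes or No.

Yes

Common attributes: {D, E}; their closure is {A, B, C, D, E, F, G, H}.
This includes all of Rel1, so the common attributes are a superkey of Rel1 — the join is lossless.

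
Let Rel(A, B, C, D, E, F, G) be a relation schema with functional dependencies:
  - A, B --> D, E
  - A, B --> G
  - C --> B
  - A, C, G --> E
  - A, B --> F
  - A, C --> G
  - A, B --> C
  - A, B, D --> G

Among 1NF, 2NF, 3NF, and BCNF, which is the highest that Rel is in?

3NF

Candidate keys: {A, B}, {A, C}. Prime attributes: {A, B, C}.
C --> B: {C}⁺ = {B, C}, which is not all of the attributes, so the left side is not a superkey — BCNF is violated.
Its right-hand attributes {B} are all prime, as are those of every other non-superkey FD — the relation is in 3NF.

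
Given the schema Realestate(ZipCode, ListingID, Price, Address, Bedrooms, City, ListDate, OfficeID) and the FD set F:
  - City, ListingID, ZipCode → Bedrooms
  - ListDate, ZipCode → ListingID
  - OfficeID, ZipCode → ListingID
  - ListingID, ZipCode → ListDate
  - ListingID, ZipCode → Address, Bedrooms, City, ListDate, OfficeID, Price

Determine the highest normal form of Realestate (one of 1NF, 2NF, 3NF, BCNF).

BCNF

Candidate keys: {ListDate, ZipCode}, {ListingID, ZipCode}, {OfficeID, ZipCode}. Prime attributes: {ListDate, ListingID, OfficeID, ZipCode}.
Every FD has a superkey on the left, so the relation is in BCNF.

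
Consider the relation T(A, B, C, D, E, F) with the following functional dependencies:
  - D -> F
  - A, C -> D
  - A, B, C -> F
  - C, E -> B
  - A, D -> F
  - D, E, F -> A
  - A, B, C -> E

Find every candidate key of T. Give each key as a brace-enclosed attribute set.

{A, B, C}, {A, C, E}, {C, D, E}

No FD produces {C}, so it must be in every candidate key.
{A, B, C}⁺ = {A, B, C, D, E, F} — all of the relation — so {A, B, C} is a candidate key.
{A, C, E}⁺ = {A, B, C, D, E, F} — all of the relation — so {A, C, E} is a candidate key.
{C, D, E}⁺ = {A, B, C, D, E, F} — all of the relation — so {C, D, E} is a candidate key.
These are minimal and exhaustive — every other superkey contains one of them.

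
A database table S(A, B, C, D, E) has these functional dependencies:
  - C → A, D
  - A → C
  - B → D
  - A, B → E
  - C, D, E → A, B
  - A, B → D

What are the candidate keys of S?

{A, B}, {A, E}, {B, C}, {C, E}

{A, B} is a candidate key since {A, B}⁺ = {A, B, C, D, E} covers every attribute.
{A, E} is a candidate key since {A, E}⁺ = {A, B, C, D, E} covers every attribute.
{B, C} is a candidate key since {B, C}⁺ = {A, B, C, D, E} covers every attribute.
{C, E} is a candidate key since {C, E}⁺ = {A, B, C, D, E} covers every attribute.
Any other superkey properly contains one of these, so there are no further candidate keys.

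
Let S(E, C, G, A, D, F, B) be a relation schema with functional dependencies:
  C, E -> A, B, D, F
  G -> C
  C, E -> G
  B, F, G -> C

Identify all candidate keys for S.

{E} never appears on the right of any FD, so every key must include it.
{C, E}⁺ = {A, B, C, D, E, F, G} — all of the relation — so {C, E} is a candidate key.
{E, G}⁺ = {A, B, C, D, E, F, G} — all of the relation — so {E, G} is a candidate key.
Any other superkey properly contains one of these, so there are no further candidate keys.

{C, E}, {E, G}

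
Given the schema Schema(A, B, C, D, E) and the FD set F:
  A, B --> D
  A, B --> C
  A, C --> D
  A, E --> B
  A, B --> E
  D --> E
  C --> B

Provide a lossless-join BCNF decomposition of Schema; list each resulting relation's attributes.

{A, C, D}; {B, C}; {D, E}

Candidate keys of the original relation: {A, B}, {A, C}, {A, D}, {A, E}.
In {A, B, C, D, E}, {D} is not a superkey ({D}⁺ restricted to this set is {D, E}), so split on D --> E into {D, E} and {A, B, C, D}.
{D, E} has no BCNF violation.
In {A, B, C, D}, {C} is not a superkey ({C}⁺ restricted to this set is {B, C}), so split on C --> B into {B, C} and {A, C, D}.
{B, C} has no BCNF violation.
{A, C, D} has no BCNF violation.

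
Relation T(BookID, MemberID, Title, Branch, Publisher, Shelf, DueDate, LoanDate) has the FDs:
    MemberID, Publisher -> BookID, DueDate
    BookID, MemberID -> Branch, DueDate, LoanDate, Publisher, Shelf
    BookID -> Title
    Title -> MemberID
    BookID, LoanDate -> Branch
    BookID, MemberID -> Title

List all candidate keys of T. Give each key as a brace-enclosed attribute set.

{BookID}, {MemberID, Publisher}, {Publisher, Title}

{BookID}⁺ = {BookID, Branch, DueDate, LoanDate, MemberID, Publisher, Shelf, Title}, which is every attribute, so {BookID} is a candidate key.
{MemberID, Publisher}⁺ = {BookID, Branch, DueDate, LoanDate, MemberID, Publisher, Shelf, Title}, which is every attribute, so {MemberID, Publisher} is a candidate key.
{Publisher, Title}⁺ = {BookID, Branch, DueDate, LoanDate, MemberID, Publisher, Shelf, Title}, which is every attribute, so {Publisher, Title} is a candidate key.
No proper subset of any of these is a key, and no other minimal superkey exists.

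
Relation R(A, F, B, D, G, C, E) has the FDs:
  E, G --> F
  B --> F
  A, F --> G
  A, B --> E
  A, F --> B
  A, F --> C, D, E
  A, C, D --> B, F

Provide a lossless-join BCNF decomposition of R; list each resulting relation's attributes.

Candidate keys of the original relation: {A, B}, {A, C, D}, {A, E, G}, {A, F}.
Within {A, B, C, D, E, F, G}: {E, G}⁺ ∩ {A, B, C, D, E, F, G} = {E, F, G}, not the whole set, so E, G --> F violates BCNF; decompose into {E, F, G} and {A, B, C, D, E, G}.
{E, F, G}: every determinant is a superkey — BCNF.
{A, B, C, D, E, G}: every determinant is a superkey — BCNF.

{A, B, C, D, E, G}; {E, F, G}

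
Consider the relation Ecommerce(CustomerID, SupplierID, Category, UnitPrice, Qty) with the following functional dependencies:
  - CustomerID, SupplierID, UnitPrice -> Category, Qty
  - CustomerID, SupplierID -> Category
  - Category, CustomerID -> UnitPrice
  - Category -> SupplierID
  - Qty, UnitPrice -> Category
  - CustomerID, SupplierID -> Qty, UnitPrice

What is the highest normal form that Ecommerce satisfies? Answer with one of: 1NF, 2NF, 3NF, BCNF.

3NF

Candidate keys: {Category, CustomerID}, {CustomerID, Qty, UnitPrice}, {CustomerID, SupplierID}. Prime attributes: {Category, CustomerID, Qty, SupplierID, UnitPrice}.
For Category -> SupplierID we have {Category}⁺ = {Category, SupplierID}; {Category} is not a superkey, so BCNF fails.
But every attribute on its right side ({SupplierID}) is prime, and the same holds for every other non-superkey FD, so 3NF still holds.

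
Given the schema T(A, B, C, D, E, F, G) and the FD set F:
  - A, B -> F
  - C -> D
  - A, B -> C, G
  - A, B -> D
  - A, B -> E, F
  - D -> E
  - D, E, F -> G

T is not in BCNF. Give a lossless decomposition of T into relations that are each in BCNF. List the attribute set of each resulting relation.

{A, B, C, F}; {C, D}; {C, F, G}; {D, E}

Candidate key of the original relation: {A, B}.
Within {A, B, C, D, E, F, G}: {C}⁺ ∩ {A, B, C, D, E, F, G} = {C, D, E}, not the whole set, so C -> D, E violates BCNF; decompose into {C, D, E} and {A, B, C, F, G}.
Within {C, D, E}: {D}⁺ ∩ {C, D, E} = {D, E}, not the whole set, so D -> E violates BCNF; decompose into {D, E} and {C, D}.
{D, E} is in BCNF.
{C, D} is in BCNF.
Within {A, B, C, F, G}: {C, F}⁺ ∩ {A, B, C, F, G} = {C, F, G}, not the whole set, so C, F -> G violates BCNF; decompose into {C, F, G} and {A, B, C, F}.
{C, F, G} is in BCNF.
{A, B, C, F} is in BCNF.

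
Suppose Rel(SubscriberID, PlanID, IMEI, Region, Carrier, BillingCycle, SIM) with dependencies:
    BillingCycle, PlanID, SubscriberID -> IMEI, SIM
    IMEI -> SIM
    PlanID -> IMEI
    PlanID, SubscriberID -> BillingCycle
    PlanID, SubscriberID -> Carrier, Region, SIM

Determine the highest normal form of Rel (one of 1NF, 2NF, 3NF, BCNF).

Candidate key: {PlanID, SubscriberID}. Prime attributes: {PlanID, SubscriberID}.
IMEI -> SIM: {IMEI}⁺ = {IMEI, SIM}, which is not all of the attributes, so the left side is not a superkey — BCNF is violated.
Because {SIM} is non-prime and the left side of IMEI -> SIM is not a superkey, the relation is not in 3NF.
The proper key subset {PlanID} of {PlanID, SubscriberID} determines non-prime {IMEI, SIM}, so the relation is not even in 2NF.

1NF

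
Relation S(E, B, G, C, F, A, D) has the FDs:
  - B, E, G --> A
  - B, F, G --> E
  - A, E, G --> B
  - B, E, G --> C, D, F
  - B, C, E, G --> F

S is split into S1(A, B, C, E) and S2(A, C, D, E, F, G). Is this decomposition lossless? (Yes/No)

S1 ∩ S2 = {A, C, E}; its closure under F is {A, C, E}.
S1 ⊄ {A, C, E} and S2 ⊄ {A, C, E}, so the split is lossy.

No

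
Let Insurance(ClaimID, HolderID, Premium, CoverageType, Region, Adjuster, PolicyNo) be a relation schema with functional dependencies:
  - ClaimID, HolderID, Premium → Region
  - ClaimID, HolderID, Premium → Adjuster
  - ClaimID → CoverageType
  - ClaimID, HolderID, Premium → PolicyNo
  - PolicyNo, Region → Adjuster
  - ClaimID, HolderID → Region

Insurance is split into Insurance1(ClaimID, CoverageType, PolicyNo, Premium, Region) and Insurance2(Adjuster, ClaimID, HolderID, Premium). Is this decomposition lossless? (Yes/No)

Insurance1 ∩ Insurance2 = {ClaimID, Premium}; its closure under F is {ClaimID, CoverageType, Premium}.
Neither Insurance1 nor Insurance2 is contained in that closure, so the decomposition is lossy.

No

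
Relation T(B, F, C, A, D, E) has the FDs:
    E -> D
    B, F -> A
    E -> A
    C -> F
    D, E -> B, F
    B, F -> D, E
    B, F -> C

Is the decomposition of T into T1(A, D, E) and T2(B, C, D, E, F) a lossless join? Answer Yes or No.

The shared attributes are {D, E} and {D, E}⁺ = {A, B, C, D, E, F}.
Since T1 ⊆ {A, B, C, D, E, F}, the intersection is a superkey of T1; the decomposition is lossless.

Yes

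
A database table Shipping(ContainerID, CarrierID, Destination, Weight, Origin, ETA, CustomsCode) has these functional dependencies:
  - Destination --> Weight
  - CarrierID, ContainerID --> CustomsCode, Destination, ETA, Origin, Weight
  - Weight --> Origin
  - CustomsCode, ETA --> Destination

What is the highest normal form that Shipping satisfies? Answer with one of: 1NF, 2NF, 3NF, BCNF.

Candidate key: {CarrierID, ContainerID}. Prime attributes: {CarrierID, ContainerID}.
Destination --> Weight: {Destination}⁺ = {Destination, Origin, Weight}, which is not all of the attributes, so the left side is not a superkey — BCNF is violated.
Destination --> Weight has non-prime {Weight} on the right and a non-superkey on the left, so 3NF fails.
Checking every proper subset of each key, none determines a non-prime attribute — 2NF is satisfied.

2NF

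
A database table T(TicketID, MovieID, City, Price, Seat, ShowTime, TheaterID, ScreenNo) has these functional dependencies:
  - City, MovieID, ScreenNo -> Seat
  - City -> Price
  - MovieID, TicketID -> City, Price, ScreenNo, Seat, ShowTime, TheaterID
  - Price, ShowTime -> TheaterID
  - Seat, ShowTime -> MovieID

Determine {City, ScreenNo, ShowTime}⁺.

Start with {City, ScreenNo, ShowTime}.
City -> Price applies; add {Price} → now {City, Price, ScreenNo, ShowTime}.
Price, ShowTime -> TheaterID applies; add {TheaterID} → now {City, Price, ScreenNo, ShowTime, TheaterID}.
No further FD applies.

{City, Price, ScreenNo, ShowTime, TheaterID}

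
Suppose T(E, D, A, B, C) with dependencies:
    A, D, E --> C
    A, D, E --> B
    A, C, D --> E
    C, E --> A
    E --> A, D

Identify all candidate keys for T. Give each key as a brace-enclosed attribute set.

{E}⁺ = {A, B, C, D, E} — all of the relation — so {E} is a candidate key.
{A, C, D}⁺ = {A, B, C, D, E} — all of the relation — so {A, C, D} is a candidate key.
These are minimal and exhaustive — every other superkey contains one of them.

{A, C, D}, {E}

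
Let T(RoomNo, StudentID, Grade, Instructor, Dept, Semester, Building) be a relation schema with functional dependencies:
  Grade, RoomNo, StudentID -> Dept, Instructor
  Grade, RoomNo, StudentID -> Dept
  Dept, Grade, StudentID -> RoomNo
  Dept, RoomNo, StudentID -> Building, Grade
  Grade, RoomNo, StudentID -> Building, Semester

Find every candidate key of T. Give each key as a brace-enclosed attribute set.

No FD produces {StudentID}, so it must be in every candidate key.
Closure of {Dept, Grade, StudentID} is {Building, Dept, Grade, Instructor, RoomNo, Semester, StudentID}, the whole schema; {Dept, Grade, StudentID} is a candidate key.
Closure of {Dept, RoomNo, StudentID} is {Building, Dept, Grade, Instructor, RoomNo, Semester, StudentID}, the whole schema; {Dept, RoomNo, StudentID} is a candidate key.
Closure of {Grade, RoomNo, StudentID} is {Building, Dept, Grade, Instructor, RoomNo, Semester, StudentID}, the whole schema; {Grade, RoomNo, StudentID} is a candidate key.
Any other superkey properly contains one of these, so there are no further candidate keys.

{Dept, Grade, StudentID}, {Dept, RoomNo, StudentID}, {Grade, RoomNo, StudentID}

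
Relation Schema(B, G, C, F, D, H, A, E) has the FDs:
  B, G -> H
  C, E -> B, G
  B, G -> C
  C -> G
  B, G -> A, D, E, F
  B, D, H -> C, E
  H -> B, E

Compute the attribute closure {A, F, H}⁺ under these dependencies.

Start with {A, F, H}.
H -> B, E applies; add {B, E} → now {A, B, E, F, H}.
No further FD applies.

{A, B, E, F, H}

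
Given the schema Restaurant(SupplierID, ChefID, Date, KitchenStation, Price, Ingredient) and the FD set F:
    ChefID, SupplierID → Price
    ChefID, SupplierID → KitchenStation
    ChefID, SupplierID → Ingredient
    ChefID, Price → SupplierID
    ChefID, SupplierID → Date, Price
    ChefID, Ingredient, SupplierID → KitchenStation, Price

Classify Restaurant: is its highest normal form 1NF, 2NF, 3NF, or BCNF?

BCNF

Candidate keys: {ChefID, Price}, {ChefID, SupplierID}. Prime attributes: {ChefID, Price, SupplierID}.
The left-hand side of every FD is a superkey, so BCNF is satisfied.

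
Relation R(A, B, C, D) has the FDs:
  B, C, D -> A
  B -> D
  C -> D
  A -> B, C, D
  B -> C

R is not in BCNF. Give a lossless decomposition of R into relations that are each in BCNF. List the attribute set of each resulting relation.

Candidate keys of the original relation: {A}, {B}.
In {A, B, C, D}, {C} is not a superkey ({C}⁺ restricted to this set is {C, D}), so split on C -> D into {C, D} and {A, B, C}.
{C, D} has no BCNF violation.
{A, B, C} has no BCNF violation.

{A, B, C}; {C, D}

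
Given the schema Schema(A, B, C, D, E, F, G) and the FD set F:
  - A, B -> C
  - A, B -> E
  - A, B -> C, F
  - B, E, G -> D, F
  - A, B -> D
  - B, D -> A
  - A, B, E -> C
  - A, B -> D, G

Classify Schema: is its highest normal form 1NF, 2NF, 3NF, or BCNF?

Candidate keys: {A, B}, {B, D}, {B, E, G}. Prime attributes: {A, B, D, E, G}.
Each dependency's left side is a superkey — BCNF holds.

BCNF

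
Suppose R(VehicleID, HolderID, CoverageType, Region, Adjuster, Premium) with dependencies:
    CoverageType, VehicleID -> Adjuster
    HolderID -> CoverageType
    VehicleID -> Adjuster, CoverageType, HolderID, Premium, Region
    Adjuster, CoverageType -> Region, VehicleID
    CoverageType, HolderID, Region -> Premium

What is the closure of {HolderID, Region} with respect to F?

{CoverageType, HolderID, Premium, Region}

Start with {HolderID, Region}.
HolderID -> CoverageType applies; add {CoverageType} → now {CoverageType, HolderID, Region}.
CoverageType, HolderID, Region -> Premium applies; add {Premium} → now {CoverageType, HolderID, Premium, Region}.
No further FD applies.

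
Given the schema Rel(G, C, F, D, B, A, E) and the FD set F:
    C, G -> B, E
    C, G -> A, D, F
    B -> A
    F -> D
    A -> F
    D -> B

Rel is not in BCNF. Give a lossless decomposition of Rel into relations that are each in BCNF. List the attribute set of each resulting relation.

{A, B, D, F}; {B, C, E, G}

Candidate key of the original relation: {C, G}.
In {A, B, C, D, E, F, G}, {B} is not a superkey ({B}⁺ restricted to this set is {A, B, D, F}), so split on B -> A, D, F into {A, B, D, F} and {B, C, E, G}.
{A, B, D, F} is in BCNF.
{B, C, E, G} is in BCNF.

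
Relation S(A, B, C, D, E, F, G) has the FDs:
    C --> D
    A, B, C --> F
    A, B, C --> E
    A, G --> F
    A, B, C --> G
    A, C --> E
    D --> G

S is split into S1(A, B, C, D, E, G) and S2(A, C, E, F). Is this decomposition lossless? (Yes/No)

Yes

Common attributes: {A, C, E}; their closure is {A, C, D, E, F, G}.
S2 is contained in that closure, so S1 ∩ S2 --> S2 holds and the join is lossless.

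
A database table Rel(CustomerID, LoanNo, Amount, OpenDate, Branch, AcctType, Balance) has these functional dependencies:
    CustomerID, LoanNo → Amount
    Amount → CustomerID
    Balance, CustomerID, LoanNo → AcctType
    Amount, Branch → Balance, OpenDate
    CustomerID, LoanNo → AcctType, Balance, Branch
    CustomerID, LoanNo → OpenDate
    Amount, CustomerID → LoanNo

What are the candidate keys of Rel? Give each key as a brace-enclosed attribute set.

{Amount}⁺ = {AcctType, Amount, Balance, Branch, CustomerID, LoanNo, OpenDate} — all of the relation — so {Amount} is a candidate key.
{CustomerID, LoanNo}⁺ = {AcctType, Amount, Balance, Branch, CustomerID, LoanNo, OpenDate} — all of the relation — so {CustomerID, LoanNo} is a candidate key.
No proper subset of any of these is a key, and no other minimal superkey exists.

{Amount}, {CustomerID, LoanNo}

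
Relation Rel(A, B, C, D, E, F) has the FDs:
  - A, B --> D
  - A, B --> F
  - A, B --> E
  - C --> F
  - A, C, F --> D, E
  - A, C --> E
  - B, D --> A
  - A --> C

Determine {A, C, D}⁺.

{A, C, D, E, F}

Start with {A, C, D}.
C --> F applies; add {F} → now {A, C, D, F}.
A, C, F --> D, E applies; add {E} → now {A, C, D, E, F}.
No further FD applies.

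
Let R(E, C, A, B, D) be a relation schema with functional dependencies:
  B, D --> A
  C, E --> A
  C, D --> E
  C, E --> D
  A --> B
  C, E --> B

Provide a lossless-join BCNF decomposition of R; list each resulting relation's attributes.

Candidate keys of the original relation: {C, D}, {C, E}.
{A, B, C, D, E}: {B, D} determines {A, B, D} here but is not a superkey — split on B, D --> A, giving {A, B, D} and {B, C, D, E}.
{A, B, D}: {A} determines {A, B} here but is not a superkey — split on A --> B, giving {A, B} and {A, D}.
{A, B} is in BCNF.
{A, D} is in BCNF.
{B, C, D, E} is in BCNF.

{A, B}; {A, D}; {B, C, D, E}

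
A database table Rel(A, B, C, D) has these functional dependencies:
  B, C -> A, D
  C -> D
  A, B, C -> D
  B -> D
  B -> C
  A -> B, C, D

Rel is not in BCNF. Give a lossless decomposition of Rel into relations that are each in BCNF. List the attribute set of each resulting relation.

Candidate keys of the original relation: {A}, {B}.
Within {A, B, C, D}: {C}⁺ ∩ {A, B, C, D} = {C, D}, not the whole set, so C -> D violates BCNF; decompose into {C, D} and {A, B, C}.
{C, D}: every determinant is a superkey — BCNF.
{A, B, C}: every determinant is a superkey — BCNF.

{A, B, C}; {C, D}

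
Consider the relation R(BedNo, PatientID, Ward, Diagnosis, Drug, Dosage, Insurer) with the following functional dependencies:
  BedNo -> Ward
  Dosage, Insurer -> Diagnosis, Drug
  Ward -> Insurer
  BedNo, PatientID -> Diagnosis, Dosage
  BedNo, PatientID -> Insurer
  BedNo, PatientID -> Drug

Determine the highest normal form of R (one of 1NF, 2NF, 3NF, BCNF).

Candidate key: {BedNo, PatientID}. Prime attributes: {BedNo, PatientID}.
BedNo -> Ward: {BedNo}⁺ = {BedNo, Insurer, Ward}, which is not all of the attributes, so the left side is not a superkey — BCNF is violated.
Because {Ward} is non-prime and the left side of BedNo -> Ward is not a superkey, the relation is not in 3NF.
The proper key subset {BedNo} of {BedNo, PatientID} determines non-prime {Insurer, Ward}, so the relation is not even in 2NF.

1NF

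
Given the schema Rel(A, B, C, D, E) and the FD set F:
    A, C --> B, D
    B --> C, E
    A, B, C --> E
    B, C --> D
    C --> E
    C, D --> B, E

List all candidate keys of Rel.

No FD produces {A}, so it must be in every candidate key.
Closure of {A, B} is {A, B, C, D, E}, the whole schema; {A, B} is a candidate key.
Closure of {A, C} is {A, B, C, D, E}, the whole schema; {A, C} is a candidate key.
No proper subset of any of these is a key, and no other minimal superkey exists.

{A, B}, {A, C}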